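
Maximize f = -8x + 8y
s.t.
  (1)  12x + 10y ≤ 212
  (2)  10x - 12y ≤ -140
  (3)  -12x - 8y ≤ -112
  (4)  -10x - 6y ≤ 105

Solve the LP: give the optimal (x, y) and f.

x = -24, y = 50, maximum f = 592

Feasible corners and f = -8x + 8y:
  (286/61, 950/61) → f = 5312/61
  (-24, 50) → f = 592
  (1, 25/2) → f = 92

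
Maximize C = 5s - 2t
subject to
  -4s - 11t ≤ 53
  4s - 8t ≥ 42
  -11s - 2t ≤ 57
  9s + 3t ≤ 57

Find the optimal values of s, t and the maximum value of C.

Feasible corners and C = 5s - 2t:
  (1/2, -5) → C = 25/2
  (262/29, -235/29) → C = 1780/29
  (97/14, -25/14) → C = 535/14

The optimum lies where -4s - 11t = 53 and 9s + 3t = 57.
Solving simultaneously gives s = 262/29, t = -235/29.

s = 262/29, t = -235/29, maximum C = 1780/29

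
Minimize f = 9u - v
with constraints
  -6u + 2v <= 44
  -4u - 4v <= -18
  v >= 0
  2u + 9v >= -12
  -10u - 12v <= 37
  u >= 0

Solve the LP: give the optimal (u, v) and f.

u = 0, v = 22, minimum f = -22

Vertices and f = 9u - v:
  (0, 22) → f = -22
  (9/2, 0) → f = 81/2
  (0, 9/2) → f = -9/2
The feasible region is unbounded (it extends along (1, 3), (1, 0)), but f strictly increases along every unbounded feasible direction, so there is no improving ray and the minimum is attained at a vertex.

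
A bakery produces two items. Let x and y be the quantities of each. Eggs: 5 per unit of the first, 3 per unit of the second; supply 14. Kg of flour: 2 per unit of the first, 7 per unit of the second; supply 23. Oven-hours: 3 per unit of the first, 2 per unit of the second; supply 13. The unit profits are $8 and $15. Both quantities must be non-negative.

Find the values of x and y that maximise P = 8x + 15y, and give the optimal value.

x = 1, y = 3, maximum P = 53

Feasible corners and P = 8x + 15y:
  (0, 0) → P = 0
  (0, 23/7) → P = 345/7
  (14/5, 0) → P = 112/5
  (1, 3) → P = 53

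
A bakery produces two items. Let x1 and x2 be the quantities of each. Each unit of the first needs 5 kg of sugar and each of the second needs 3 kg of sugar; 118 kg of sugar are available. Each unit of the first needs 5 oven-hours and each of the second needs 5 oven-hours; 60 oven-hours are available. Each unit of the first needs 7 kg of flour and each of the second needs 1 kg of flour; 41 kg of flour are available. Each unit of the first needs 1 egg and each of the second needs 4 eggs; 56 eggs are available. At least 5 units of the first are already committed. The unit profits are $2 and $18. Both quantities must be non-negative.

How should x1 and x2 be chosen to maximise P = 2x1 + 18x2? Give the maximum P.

Feasible corners and P = 2x1 + 18x2:
  (41/7, 0) → P = 82/7
  (5, 0) → P = 10
  (5, 6) → P = 118

x1 = 5, x2 = 6, maximum P = 118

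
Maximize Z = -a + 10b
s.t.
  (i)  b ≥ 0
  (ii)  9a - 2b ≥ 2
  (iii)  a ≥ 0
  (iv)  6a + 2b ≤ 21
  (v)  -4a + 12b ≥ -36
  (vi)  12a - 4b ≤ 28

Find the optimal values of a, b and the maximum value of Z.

a = 23/15, b = 59/10, maximum Z = 862/15

Extreme points and Z = -a + 10b:
  (2/9, 0) → Z = -2/9
  (7/3, 0) → Z = -7/3
  (23/15, 59/10) → Z = 862/15
  (35/12, 7/4) → Z = 175/12

The binding constraints are 9a - 2b = 2 and 6a + 2b = 21.
Solving simultaneously gives a = 23/15, b = 59/10.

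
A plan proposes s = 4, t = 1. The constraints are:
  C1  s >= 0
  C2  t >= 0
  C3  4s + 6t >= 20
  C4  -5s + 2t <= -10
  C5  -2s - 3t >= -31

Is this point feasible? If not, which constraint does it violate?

feasible

C1: 4 ≥ 0 ✓
C2: 1 ≥ 0 ✓
C3: 22 ≥ 20 ✓
C4: -18 ≤ -10 ✓
C5: -11 ≥ -31 ✓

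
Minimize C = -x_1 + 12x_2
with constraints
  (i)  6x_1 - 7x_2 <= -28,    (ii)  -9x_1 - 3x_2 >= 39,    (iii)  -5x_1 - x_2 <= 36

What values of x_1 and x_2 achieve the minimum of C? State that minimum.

x_1 = -280/41, x_2 = -76/41, minimum C = -632/41

Vertices and C = -x_1 + 12x_2:
  (-119/27, 2/9) → C = 191/27
  (-280/41, -76/41) → C = -632/41
  (-23/2, 43/2) → C = 539/2

The binding constraints are 6x_1 - 7x_2 = -28 and -5x_1 - x_2 = 36.
Solving simultaneously gives x_1 = -280/41, x_2 = -76/41.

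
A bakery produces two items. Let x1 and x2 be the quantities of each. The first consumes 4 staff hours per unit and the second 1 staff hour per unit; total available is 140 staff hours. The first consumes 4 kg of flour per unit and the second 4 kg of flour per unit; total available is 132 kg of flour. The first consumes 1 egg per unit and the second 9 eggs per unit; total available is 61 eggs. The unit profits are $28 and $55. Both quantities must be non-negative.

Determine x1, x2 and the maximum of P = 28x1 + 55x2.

Vertices and P = 28x1 + 55x2:
  (0, 0) → P = 0
  (0, 61/9) → P = 3355/9
  (33, 0) → P = 924
  (59/2, 7/2) → P = 2037/2

The optimum lies where 4x1 + 4x2 = 132 and x1 + 9x2 = 61.
Solving simultaneously gives x1 = 59/2, x2 = 7/2.

x1 = 59/2, x2 = 7/2, maximum P = 2037/2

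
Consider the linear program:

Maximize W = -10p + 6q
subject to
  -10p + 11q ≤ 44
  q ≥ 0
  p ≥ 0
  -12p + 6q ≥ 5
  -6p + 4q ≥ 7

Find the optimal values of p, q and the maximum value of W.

Extreme points and W = -10p + 6q:
  (0, 4) → W = 24
  (209/72, 239/36) → W = 389/36
  (0, 7/4) → W = 21/2
  (11/6, 9/2) → W = 26/3

At the optimal vertex, -10p + 11q = 44 and p = 0.
Solving simultaneously gives p = 0, q = 4.

p = 0, q = 4, maximum W = 24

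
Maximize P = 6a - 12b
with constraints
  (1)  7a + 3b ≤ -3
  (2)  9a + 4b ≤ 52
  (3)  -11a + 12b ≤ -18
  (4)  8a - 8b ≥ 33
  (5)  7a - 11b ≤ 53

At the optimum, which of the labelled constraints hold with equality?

Corner points and P = 6a - 12b:
  (15/16, -51/16) → P = 351/8
  (9/7, -4) → P = 390/7
  (-61/32, -193/32) → P = 975/16

The maximum is at (-61/32, -193/32). Substituting into each constraint, equality holds for (4) and (5); the remaining constraints have slack.

(4) and (5)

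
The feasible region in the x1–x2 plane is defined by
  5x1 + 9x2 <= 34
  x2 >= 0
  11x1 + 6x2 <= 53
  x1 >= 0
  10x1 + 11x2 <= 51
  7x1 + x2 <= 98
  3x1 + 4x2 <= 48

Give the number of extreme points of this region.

Of the 21 pairwise boundary intersections, those satisfying every inequality are:
  (0, 34/9)
  (17/7, 17/7)
  (53/11, 0)
  (0, 0)
  (277/61, 31/61)

5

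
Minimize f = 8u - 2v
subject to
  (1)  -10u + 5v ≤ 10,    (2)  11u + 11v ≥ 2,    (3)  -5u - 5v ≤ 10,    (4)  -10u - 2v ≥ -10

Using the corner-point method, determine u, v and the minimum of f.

u = -20/33, v = 26/33, minimum f = -212/33

The optimum lies where -10u + 5v = 10 and 11u + 11v = 2.
Solving simultaneously gives u = -20/33, v = 26/33.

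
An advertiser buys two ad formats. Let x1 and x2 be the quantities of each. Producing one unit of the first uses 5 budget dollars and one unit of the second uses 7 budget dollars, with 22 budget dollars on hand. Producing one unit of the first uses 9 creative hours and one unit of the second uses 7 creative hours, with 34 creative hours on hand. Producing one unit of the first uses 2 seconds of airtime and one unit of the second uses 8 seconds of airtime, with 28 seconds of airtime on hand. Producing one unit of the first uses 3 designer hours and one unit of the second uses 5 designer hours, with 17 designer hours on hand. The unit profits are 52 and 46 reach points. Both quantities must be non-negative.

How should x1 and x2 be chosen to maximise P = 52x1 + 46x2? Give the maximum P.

x1 = 3, x2 = 1, maximum P = 202

Feasible corners and P = 52x1 + 46x2:
  (0, 0) → P = 0
  (0, 22/7) → P = 1012/7
  (34/9, 0) → P = 1768/9
  (3, 1) → P = 202

At the optimal vertex, 5x1 + 7x2 = 22 and 9x1 + 7x2 = 34.
Solving simultaneously gives x1 = 3, x2 = 1.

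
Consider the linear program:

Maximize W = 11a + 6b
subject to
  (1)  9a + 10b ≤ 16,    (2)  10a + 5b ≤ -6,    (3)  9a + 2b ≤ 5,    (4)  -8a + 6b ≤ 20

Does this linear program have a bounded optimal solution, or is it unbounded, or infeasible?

Feasible corners and W = 11a + 6b:
  (37/25, -104/25) → W = -217/25
  (-34/25, 38/25) → W = -146/25
The feasible region has finitely many vertices and no improving ray; the maximum is -146/25 at (-34/25, 38/25).

bounded optimum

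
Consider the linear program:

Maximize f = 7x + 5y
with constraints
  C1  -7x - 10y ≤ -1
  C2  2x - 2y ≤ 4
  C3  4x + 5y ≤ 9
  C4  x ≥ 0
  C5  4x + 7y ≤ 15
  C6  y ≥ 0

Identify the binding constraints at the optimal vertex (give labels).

Extreme points and f = 7x + 5y:
  (0, 1/10) → f = 1/2
  (1/7, 0) → f = 1
  (19/9, 1/9) → f = 46/3
  (2, 0) → f = 14
  (0, 9/5) → f = 9

The maximum is at (19/9, 1/9). Substituting into each constraint, equality holds for C2 and C3; the remaining constraints have slack.

C2 and C3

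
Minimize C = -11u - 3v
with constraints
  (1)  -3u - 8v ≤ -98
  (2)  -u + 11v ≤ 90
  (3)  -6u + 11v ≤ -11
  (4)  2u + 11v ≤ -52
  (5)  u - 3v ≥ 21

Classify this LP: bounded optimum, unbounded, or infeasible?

unbounded

From the feasible point (1494/17, -352/17), moving in the direction (8, -3) keeps every constraint satisfied while C decreases without bound.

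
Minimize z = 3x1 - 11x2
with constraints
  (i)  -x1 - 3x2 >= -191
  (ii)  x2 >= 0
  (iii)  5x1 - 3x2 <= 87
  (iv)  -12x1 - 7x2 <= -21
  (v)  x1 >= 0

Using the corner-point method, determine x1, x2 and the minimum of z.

Extreme points and z = 3x1 - 11x2:
  (139/3, 434/9) → z = -3523/9
  (0, 191/3) → z = -2101/3
  (87/5, 0) → z = 261/5
  (7/4, 0) → z = 21/4
  (0, 3) → z = -33

The binding constraints are -x1 - 3x2 = -191 and x1 = 0.
Solving simultaneously gives x1 = 0, x2 = 191/3.

x1 = 0, x2 = 191/3, minimum z = -2101/3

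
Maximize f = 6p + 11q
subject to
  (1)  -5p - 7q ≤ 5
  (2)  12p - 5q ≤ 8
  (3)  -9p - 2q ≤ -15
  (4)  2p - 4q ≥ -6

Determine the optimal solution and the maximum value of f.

p = 31/19, q = 44/19, maximum f = 670/19

Feasible corners and f = 6p + 11q:
  (91/69, 36/23) → f = 578/23
  (31/19, 44/19) → f = 670/19
  (6/5, 21/10) → f = 303/10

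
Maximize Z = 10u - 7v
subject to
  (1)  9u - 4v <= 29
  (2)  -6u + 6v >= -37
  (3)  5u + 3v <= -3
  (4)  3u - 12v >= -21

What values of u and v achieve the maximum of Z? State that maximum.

Corner points and Z = 10u - 7v:
  (13/15, -53/10) → Z = 1373/30
  (75/47, -172/47) → Z = 1954/47
  (-33/23, 32/23) → Z = -554/23
The feasible region is unbounded (it extends along (-4, -1), (-1, -1)), but Z strictly decreases along every unbounded feasible direction, so there is no improving ray and the maximum is attained at a vertex.

u = 13/15, v = -53/10, maximum Z = 1373/30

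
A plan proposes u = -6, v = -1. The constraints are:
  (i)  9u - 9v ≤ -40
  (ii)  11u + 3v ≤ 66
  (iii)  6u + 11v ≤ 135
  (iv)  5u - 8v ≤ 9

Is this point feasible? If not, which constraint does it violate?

feasible

(i): -45 ≤ -40 ✓
(ii): -69 ≤ 66 ✓
(iii): -47 ≤ 135 ✓
(iv): -22 ≤ 9 ✓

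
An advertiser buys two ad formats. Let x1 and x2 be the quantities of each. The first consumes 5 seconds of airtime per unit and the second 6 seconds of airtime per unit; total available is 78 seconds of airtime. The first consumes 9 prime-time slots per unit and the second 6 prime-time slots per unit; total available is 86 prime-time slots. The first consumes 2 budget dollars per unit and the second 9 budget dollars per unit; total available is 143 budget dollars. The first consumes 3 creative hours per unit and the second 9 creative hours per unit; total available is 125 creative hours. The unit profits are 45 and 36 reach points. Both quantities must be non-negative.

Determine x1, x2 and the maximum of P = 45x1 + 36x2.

At the optimal vertex, 5x1 + 6x2 = 78 and 9x1 + 6x2 = 86.
Solving simultaneously gives x1 = 2, x2 = 34/3.

x1 = 2, x2 = 34/3, maximum P = 498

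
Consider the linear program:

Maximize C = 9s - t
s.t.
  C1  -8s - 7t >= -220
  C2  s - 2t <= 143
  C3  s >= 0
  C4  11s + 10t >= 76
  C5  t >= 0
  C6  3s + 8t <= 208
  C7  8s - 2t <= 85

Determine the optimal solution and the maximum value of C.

s = 115/8, t = 15, maximum C = 915/8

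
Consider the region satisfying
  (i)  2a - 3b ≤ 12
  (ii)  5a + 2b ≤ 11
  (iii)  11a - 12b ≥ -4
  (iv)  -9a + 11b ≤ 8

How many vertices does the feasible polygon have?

3

Of the 6 pairwise boundary intersections, those satisfying every inequality are:
  (3, -2)
  (-52/3, -140/9)
  (62/41, 141/82)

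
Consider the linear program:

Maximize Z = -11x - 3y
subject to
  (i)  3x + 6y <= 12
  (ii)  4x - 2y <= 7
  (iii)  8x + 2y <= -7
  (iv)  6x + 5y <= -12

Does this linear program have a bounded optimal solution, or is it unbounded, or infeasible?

unbounded

From the feasible point (-44/7, 36/7), moving in the direction (-6, 3) keeps every constraint satisfied while Z increases without bound.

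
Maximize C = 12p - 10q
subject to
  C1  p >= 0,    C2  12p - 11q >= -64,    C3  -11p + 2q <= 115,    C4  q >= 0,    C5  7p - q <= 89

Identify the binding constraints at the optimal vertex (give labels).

C4 and C5

Vertices and C = 12p - 10q:
  (0, 64/11) → C = -640/11
  (0, 0) → C = 0
  (1043/65, 1516/65) → C = -2644/65
  (89/7, 0) → C = 1068/7

The maximum is at (89/7, 0). Substituting into each constraint, equality holds for C4 and C5; the remaining constraints have slack.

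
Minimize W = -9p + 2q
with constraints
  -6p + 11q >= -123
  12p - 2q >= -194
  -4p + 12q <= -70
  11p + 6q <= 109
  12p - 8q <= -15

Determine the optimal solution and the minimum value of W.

p = -185/28, q = -225/28, minimum W = 1215/28

Extreme points and W = -9p + 2q:
  (-119/6, -22) → W = 269/2
  (-383/28, -261/14) → W = 2403/28
  (-617/34, -202/17) → W = 4745/34
  (-185/28, -225/28) → W = 1215/28

The optimum lies where -4p + 12q = -70 and 12p - 8q = -15.
Solving simultaneously gives p = -185/28, q = -225/28.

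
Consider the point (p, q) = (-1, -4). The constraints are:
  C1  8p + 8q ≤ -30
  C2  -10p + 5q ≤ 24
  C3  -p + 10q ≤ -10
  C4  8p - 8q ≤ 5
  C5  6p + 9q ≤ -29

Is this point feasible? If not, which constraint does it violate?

not feasible — violates C4

Constraint C4: 8p - 8q = 24, which is not ≤ 5. All other constraints are satisfied.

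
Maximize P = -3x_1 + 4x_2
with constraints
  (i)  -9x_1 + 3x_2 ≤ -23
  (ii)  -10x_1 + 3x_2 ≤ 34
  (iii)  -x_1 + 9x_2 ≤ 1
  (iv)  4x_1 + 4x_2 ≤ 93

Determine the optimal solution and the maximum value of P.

x_1 = 35/13, x_2 = 16/39, maximum P = -251/39

Corner points and P = -3x_1 + 4x_2:
  (-57, -536/3) → P = -1631/3
  (35/13, 16/39) → P = -251/39
  (833/40, 97/40) → P = -2111/40
The feasible region is unbounded (it extends along (1, -1), (-3, -10)), but P strictly decreases along every unbounded feasible direction, so there is no improving ray and the maximum is attained at a vertex.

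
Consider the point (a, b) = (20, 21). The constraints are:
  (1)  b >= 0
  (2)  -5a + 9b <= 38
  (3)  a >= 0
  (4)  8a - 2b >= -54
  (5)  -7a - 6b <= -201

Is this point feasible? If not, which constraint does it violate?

not feasible — violates (2)

Constraint (2): -5a + 9b = 89, which is not ≤ 38. All other constraints are satisfied.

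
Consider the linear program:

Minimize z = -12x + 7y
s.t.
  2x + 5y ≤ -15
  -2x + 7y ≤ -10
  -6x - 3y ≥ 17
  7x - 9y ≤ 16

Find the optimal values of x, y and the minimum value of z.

x = -7/5, y = -43/15, minimum z = -49/15

Vertices and z = -12x + 7y:
  (-55/24, -25/12) → z = 155/12
  (-5/3, -7/3) → z = 11/3
  (-7/5, -43/15) → z = -49/15
The feasible region is unbounded (it extends along (-7, -2), (-9, -7)), but z strictly increases along every unbounded feasible direction, so there is no improving ray and the minimum is attained at a vertex.

The optimum lies where -6x - 3y = 17 and 7x - 9y = 16.
Solving simultaneously gives x = -7/5, y = -43/15.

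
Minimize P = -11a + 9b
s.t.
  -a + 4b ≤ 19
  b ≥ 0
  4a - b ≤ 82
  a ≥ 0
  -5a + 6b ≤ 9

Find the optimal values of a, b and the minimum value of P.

Vertices and P = -11a + 9b:
  (347/15, 158/15) → P = -479/3
  (39/7, 43/7) → P = -6
  (41/2, 0) → P = -451/2
  (0, 0) → P = 0
  (0, 3/2) → P = 27/2

a = 41/2, b = 0, minimum P = -451/2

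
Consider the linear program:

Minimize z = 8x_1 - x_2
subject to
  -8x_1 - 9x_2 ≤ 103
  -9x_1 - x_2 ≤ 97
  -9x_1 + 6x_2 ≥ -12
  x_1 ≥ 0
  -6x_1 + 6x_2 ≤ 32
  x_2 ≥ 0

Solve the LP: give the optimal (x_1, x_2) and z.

Feasible corners and z = 8x_1 - x_2:
  (44/3, 20) → z = 292/3
  (4/3, 0) → z = 32/3
  (0, 16/3) → z = -16/3
  (0, 0) → z = 0

The binding constraints are x_1 = 0 and -6x_1 + 6x_2 = 32.
Solving simultaneously gives x_1 = 0, x_2 = 16/3.

x_1 = 0, x_2 = 16/3, minimum z = -16/3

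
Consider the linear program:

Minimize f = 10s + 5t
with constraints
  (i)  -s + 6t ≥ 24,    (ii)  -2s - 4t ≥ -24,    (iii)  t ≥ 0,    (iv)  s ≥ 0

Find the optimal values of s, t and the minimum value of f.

s = 0, t = 4, minimum f = 20

Feasible corners and f = 10s + 5t:
  (3, 9/2) → f = 105/2
  (0, 4) → f = 20
  (0, 6) → f = 30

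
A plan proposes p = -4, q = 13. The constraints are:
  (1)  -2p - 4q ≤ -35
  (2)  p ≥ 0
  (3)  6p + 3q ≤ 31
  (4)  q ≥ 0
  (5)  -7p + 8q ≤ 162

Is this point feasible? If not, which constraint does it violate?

not feasible — violates (2)

Constraint (2): p = -4, which is not ≥ 0. All other constraints are satisfied.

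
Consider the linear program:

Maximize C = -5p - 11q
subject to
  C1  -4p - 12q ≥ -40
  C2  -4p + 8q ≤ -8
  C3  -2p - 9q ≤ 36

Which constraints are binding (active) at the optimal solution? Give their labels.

Extreme points and C = -5p - 11q:
  (26/5, 8/5) → C = -218/5
  (66, -56/3) → C = -374/3
  (-54/13, -40/13) → C = 710/13

The maximum is at (-54/13, -40/13). Substituting into each constraint, equality holds for C2 and C3; the remaining constraints have slack.

C2 and C3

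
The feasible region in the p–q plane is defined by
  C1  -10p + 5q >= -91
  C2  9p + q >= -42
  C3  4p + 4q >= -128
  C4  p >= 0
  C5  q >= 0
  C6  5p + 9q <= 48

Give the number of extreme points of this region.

4

The feasible vertices (each the meet of two boundaries and inside every other half-plane) are:
  (91/10, 0)
  (1059/115, 5/23)
  (0, 0)
  (0, 16/3)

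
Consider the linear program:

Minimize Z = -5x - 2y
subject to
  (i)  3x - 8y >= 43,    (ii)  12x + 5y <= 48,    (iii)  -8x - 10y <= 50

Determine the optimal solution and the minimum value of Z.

x = 73/8, y = -123/10, minimum Z = -841/40

At the optimal vertex, 12x + 5y = 48 and -8x - 10y = 50.
Solving simultaneously gives x = 73/8, y = -123/10.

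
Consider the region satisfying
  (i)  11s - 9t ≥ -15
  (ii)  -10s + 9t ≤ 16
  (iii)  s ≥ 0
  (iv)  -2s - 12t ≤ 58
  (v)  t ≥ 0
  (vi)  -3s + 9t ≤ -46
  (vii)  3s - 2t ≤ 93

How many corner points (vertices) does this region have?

3

Intersecting each pair of boundary lines and keeping only the points that satisfy every inequality leaves:
  (46/3, 0)
  (31, 0)
  (745/21, 47/7)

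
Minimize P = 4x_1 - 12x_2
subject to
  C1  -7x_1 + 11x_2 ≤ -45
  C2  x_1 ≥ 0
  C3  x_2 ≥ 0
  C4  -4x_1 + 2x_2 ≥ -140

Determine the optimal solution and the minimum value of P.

Feasible corners and P = 4x_1 - 12x_2:
  (45/7, 0) → P = 180/7
  (145/3, 80/3) → P = -380/3
  (35, 0) → P = 140

x_1 = 145/3, x_2 = 80/3, minimum P = -380/3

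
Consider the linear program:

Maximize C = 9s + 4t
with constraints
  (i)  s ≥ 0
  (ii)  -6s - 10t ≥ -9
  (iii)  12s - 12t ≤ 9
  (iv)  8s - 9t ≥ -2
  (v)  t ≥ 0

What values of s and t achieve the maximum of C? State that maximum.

Vertices and C = 9s + 4t:
  (0, 2/9) → C = 8/9
  (0, 0) → C = 0
  (33/32, 9/32) → C = 333/32
  (61/134, 42/67) → C = 885/134
  (3/4, 0) → C = 27/4

The binding constraints are -6s - 10t = -9 and 12s - 12t = 9.
Solving simultaneously gives s = 33/32, t = 9/32.

s = 33/32, t = 9/32, maximum C = 333/32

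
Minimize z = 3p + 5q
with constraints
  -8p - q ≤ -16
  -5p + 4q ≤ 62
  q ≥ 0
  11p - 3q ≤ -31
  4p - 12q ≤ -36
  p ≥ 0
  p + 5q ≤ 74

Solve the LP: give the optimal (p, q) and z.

At the optimal vertex, -8p - q = -16 and 11p - 3q = -31.
Solving simultaneously gives p = 17/35, q = 424/35.

p = 17/35, q = 424/35, minimum z = 2171/35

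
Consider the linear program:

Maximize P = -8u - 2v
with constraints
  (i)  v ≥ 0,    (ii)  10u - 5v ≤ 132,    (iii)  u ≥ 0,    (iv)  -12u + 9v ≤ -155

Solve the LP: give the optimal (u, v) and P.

u = 155/12, v = 0, maximum P = -310/3

Extreme points and P = -8u - 2v:
  (66/5, 0) → P = -528/5
  (155/12, 0) → P = -310/3
  (413/30, 17/15) → P = -562/5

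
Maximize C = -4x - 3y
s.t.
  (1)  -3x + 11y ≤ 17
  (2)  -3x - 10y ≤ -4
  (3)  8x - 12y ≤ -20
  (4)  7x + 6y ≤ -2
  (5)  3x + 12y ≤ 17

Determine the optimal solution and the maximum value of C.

Extreme points and C = -4x - 3y:
  (-2, 1) → C = 5
  (-124/95, 113/95) → C = 157/95
  (-38/29, 23/29) → C = 83/29
  (-12/11, 31/33) → C = 17/11

The optimum lies where -3x + 11y = 17 and -3x - 10y = -4.
Solving simultaneously gives x = -2, y = 1.

x = -2, y = 1, maximum C = 5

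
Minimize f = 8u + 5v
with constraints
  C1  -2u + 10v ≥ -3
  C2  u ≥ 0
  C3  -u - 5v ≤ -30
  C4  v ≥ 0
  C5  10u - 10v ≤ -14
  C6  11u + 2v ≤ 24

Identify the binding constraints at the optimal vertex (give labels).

Extreme points and f = 8u + 5v:
  (0, 6) → f = 30
  (0, 12) → f = 60
  (60/53, 306/53) → f = 2010/53

The minimum is at (0, 6). Substituting into each constraint, equality holds for C2 and C3; the remaining constraints have slack.

C2 and C3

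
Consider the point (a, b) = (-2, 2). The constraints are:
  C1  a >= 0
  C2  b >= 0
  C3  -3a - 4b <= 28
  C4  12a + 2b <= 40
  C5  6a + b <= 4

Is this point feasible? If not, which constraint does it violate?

Constraint C1: a = -2, which is not ≥ 0. All other constraints are satisfied.

not feasible — violates C1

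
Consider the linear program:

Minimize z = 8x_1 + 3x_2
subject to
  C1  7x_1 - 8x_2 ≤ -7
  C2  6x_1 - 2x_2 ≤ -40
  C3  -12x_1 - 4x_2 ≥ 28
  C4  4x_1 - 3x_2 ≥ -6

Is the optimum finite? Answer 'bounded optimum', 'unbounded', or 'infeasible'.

infeasible

The boundaries 7x_1 - 8x_2 = -7 and 6x_1 - 2x_2 = -40 meet at (-9, -7), but that point violates 4x_1 - 3x_2 ≥ -6. Every candidate vertex is excluded by some other constraint, so the feasible region is empty.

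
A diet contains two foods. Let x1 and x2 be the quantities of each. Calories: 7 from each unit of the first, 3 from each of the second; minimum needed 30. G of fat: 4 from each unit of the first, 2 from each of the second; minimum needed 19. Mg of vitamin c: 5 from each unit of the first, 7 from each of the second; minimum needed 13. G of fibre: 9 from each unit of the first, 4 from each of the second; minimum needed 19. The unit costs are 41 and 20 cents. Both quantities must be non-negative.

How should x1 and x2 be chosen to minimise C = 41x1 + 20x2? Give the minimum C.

x1 = 3/2, x2 = 13/2, minimum C = 383/2

Corner points and C = 41x1 + 20x2:
  (0, 10) → C = 200
  (19/4, 0) → C = 779/4
  (3/2, 13/2) → C = 383/2
The feasible region is unbounded (it extends along (0, 1), (1, 0)), but C strictly increases along every unbounded feasible direction, so there is no improving ray and the minimum is attained at a vertex.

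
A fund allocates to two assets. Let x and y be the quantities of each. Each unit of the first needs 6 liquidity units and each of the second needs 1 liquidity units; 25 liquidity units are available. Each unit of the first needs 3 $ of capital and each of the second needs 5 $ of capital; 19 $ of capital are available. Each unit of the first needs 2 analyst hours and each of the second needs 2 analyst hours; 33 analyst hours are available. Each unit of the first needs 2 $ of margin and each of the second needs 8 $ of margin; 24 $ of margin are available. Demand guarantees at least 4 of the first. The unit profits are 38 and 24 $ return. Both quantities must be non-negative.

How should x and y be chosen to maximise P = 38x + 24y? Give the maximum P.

x = 4, y = 1, maximum P = 176

Feasible corners and P = 38x + 24y:
  (25/6, 0) → P = 475/3
  (4, 0) → P = 152
  (4, 1) → P = 176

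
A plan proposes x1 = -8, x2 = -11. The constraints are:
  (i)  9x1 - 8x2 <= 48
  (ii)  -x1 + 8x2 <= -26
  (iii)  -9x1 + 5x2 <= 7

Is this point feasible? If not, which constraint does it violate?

not feasible — violates (iii)

Constraint (iii): -9x1 + 5x2 = 17, which is not ≤ 7. All other constraints are satisfied.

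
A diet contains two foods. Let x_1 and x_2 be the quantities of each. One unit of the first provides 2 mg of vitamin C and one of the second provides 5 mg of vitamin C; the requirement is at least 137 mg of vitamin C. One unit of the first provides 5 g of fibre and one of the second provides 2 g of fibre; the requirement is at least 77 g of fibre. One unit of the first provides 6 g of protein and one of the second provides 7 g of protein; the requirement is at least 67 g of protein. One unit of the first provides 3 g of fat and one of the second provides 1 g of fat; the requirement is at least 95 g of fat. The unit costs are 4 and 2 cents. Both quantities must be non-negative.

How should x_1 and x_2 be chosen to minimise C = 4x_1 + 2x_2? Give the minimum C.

x_1 = 26, x_2 = 17, minimum C = 138

Feasible corners and C = 4x_1 + 2x_2:
  (0, 95) → C = 190
  (137/2, 0) → C = 274
  (26, 17) → C = 138
The feasible region is unbounded (it extends along (0, 1), (1, 0)), but C strictly increases along every unbounded feasible direction, so there is no improving ray and the minimum is attained at a vertex.

At the optimal vertex, 2x_1 + 5x_2 = 137 and 3x_1 + x_2 = 95.
Solving simultaneously gives x_1 = 26, x_2 = 17.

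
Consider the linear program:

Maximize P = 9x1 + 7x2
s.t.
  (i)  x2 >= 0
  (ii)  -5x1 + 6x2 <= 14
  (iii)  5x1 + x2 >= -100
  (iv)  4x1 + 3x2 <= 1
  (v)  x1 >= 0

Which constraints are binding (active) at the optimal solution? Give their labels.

(iv) and (v)

Vertices and P = 9x1 + 7x2:
  (1/4, 0) → P = 9/4
  (0, 0) → P = 0
  (0, 1/3) → P = 7/3

The maximum is at (0, 1/3). Substituting into each constraint, equality holds for (iv) and (v); the remaining constraints have slack.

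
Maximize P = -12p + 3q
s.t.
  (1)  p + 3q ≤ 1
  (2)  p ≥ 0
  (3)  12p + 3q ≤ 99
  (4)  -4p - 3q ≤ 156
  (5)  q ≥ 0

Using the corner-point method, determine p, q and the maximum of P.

Vertices and P = -12p + 3q:
  (0, 1/3) → P = 1
  (1, 0) → P = -12
  (0, 0) → P = 0

p = 0, q = 1/3, maximum P = 1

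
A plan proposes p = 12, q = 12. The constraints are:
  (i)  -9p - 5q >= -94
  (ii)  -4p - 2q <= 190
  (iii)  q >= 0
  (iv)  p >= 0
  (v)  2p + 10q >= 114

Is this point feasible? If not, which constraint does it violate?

not feasible — violates (i)

Constraint (i): -9p - 5q = -168, which is not ≥ -94. All other constraints are satisfied.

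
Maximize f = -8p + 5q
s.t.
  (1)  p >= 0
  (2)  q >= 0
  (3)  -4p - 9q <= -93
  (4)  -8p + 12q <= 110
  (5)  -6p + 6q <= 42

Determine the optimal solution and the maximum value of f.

p = 30/13, q = 121/13, maximum f = 365/13

Corner points and f = -8p + 5q:
  (93/4, 0) → f = -186
  (30/13, 121/13) → f = 365/13
  (13/2, 27/2) → f = 31/2
The feasible region is unbounded (it extends along (1, 0), (3, 2)), but f strictly decreases along every unbounded feasible direction, so there is no improving ray and the maximum is attained at a vertex.

The binding constraints are -4p - 9q = -93 and -6p + 6q = 42.
Solving simultaneously gives p = 30/13, q = 121/13.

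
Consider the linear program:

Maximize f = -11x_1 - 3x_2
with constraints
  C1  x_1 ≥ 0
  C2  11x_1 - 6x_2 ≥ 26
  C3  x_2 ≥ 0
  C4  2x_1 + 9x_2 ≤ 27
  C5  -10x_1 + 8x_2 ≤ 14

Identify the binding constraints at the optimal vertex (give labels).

Corner points and f = -11x_1 - 3x_2:
  (26/11, 0) → f = -26
  (132/37, 245/111) → f = -1697/37
  (27/2, 0) → f = -297/2

The maximum is at (26/11, 0). Substituting into each constraint, equality holds for C2 and C3; the remaining constraints have slack.

C2 and C3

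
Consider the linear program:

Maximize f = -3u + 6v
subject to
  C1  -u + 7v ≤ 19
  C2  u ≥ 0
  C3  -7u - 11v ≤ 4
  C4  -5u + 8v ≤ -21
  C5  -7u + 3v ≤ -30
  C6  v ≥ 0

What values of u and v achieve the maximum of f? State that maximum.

u = 299/27, v = 116/27, maximum f = -67/9

Vertices and f = -3u + 6v:
  (299/27, 116/27) → f = -67/9
  (177/41, 3/41) → f = -513/41
  (30/7, 0) → f = -90/7
The feasible region is unbounded (it extends along (7, 1), (1, 0)), but f strictly decreases along every unbounded feasible direction, so there is no improving ray and the maximum is attained at a vertex.

The optimum lies where -u + 7v = 19 and -5u + 8v = -21.
Solving simultaneously gives u = 299/27, v = 116/27.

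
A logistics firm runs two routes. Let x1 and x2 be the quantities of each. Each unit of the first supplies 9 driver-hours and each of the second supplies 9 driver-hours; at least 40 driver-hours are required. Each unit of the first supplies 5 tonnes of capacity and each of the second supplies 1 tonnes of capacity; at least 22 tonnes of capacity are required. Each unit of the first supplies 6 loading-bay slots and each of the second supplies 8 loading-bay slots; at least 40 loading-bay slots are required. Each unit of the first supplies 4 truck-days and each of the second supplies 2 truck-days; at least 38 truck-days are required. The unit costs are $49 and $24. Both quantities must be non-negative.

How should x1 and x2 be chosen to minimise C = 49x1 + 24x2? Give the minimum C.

Extreme points and C = 49x1 + 24x2:
  (0, 22) → C = 528
  (19/2, 0) → C = 931/2
  (1, 17) → C = 457
The feasible region is unbounded (it extends along (0, 1), (1, 0)), but C strictly increases along every unbounded feasible direction, so there is no improving ray and the minimum is attained at a vertex.

x1 = 1, x2 = 17, minimum C = 457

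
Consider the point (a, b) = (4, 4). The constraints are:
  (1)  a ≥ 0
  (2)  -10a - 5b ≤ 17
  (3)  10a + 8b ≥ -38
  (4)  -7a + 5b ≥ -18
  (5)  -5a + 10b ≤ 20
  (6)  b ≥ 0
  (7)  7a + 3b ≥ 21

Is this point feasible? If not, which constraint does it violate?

feasible

(1): 4 ≥ 0 ✓
(2): -60 ≤ 17 ✓
(3): 72 ≥ -38 ✓
(4): -8 ≥ -18 ✓
(5): 20 ≤ 20 ✓
(6): 4 ≥ 0 ✓
(7): 40 ≥ 21 ✓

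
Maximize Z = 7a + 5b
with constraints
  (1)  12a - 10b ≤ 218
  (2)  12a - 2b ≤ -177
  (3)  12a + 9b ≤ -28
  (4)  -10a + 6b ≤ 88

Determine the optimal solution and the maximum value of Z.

a = -443/26, b = -357/26, maximum Z = -2443/13

Feasible corners and Z = 7a + 5b:
  (-1103/48, -395/8) → Z = -19571/48
  (-547/7, -809/7) → Z = -7874/7
  (-443/26, -357/26) → Z = -2443/13

The optimum lies where 12a - 2b = -177 and -10a + 6b = 88.
Solving simultaneously gives a = -443/26, b = -357/26.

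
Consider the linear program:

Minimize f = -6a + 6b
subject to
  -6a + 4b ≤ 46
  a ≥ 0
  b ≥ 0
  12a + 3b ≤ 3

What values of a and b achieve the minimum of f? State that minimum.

a = 1/4, b = 0, minimum f = -3/2

Corner points and f = -6a + 6b:
  (0, 0) → f = 0
  (0, 1) → f = 6
  (1/4, 0) → f = -3/2

The optimum lies where b = 0 and 12a + 3b = 3.
Solving simultaneously gives a = 1/4, b = 0.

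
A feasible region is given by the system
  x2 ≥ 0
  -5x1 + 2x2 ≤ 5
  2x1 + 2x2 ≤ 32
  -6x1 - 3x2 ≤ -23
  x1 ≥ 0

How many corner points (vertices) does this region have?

Intersecting each pair of boundary lines and keeping only the points that satisfy every inequality leaves:
  (16, 0)
  (23/6, 0)
  (27/7, 85/7)
  (31/27, 145/27)

4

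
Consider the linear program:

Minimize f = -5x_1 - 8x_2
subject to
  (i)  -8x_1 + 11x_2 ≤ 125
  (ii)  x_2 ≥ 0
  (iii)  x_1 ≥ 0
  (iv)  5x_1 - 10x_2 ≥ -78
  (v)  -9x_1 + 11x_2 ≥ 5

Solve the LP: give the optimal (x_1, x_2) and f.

x_1 = 808/35, x_2 = 677/35, minimum f = -9456/35

Vertices and f = -5x_1 - 8x_2:
  (0, 39/5) → f = -312/5
  (0, 5/11) → f = -40/11
  (808/35, 677/35) → f = -9456/35

The optimum lies where 5x_1 - 10x_2 = -78 and -9x_1 + 11x_2 = 5.
Solving simultaneously gives x_1 = 808/35, x_2 = 677/35.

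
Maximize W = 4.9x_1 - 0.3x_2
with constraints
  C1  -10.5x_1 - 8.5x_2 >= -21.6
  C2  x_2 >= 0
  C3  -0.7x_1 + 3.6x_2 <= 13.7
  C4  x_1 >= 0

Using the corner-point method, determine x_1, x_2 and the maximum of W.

Vertices and W = 4.9x_1 - 0.3x_2:
  (72/35, 0) → W = 252/25
  (0, 216/85) → W = -324/425
  (0, 0) → W = 0

x_1 = 72/35, x_2 = 0, maximum W = 252/25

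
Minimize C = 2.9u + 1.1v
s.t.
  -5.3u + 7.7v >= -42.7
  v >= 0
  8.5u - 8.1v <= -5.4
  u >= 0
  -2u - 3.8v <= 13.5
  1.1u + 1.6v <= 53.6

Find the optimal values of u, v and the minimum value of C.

Feasible corners and C = 2.9u + 1.1v:
  (0, 2/3) → C = 11/15
  (42552/2251, 46154/2251) → C = 870851/11255
  (0, 67/2) → C = 737/20

The binding constraints are 8.5u - 8.1v = -5.4 and u = 0.
Solving simultaneously gives u = 0, v = 2/3.

u = 0, v = 2/3, minimum C = 11/15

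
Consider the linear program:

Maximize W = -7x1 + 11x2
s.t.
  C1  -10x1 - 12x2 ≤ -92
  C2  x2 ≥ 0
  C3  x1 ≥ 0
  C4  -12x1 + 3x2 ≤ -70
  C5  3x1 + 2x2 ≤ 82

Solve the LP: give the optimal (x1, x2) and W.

Vertices and W = -7x1 + 11x2:
  (46/5, 0) → W = -322/5
  (186/29, 202/87) → W = -1684/87
  (82/3, 0) → W = -574/3
  (386/33, 258/11) → W = 5812/33

At the optimal vertex, -12x1 + 3x2 = -70 and 3x1 + 2x2 = 82.
Solving simultaneously gives x1 = 386/33, x2 = 258/11.

x1 = 386/33, x2 = 258/11, maximum W = 5812/33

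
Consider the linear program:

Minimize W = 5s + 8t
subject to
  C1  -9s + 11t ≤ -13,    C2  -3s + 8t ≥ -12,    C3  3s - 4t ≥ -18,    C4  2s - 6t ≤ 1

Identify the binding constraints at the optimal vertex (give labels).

Vertices and W = 5s + 8t:
  (250/3, 67) → W = 2858/3
  (67/32, 17/32) → W = 471/32
  (32, 21/2) → W = 244
The feasible region is unbounded (it extends along (4, 3), (8, 3)), but W strictly increases along every unbounded feasible direction, so there is no improving ray and the minimum is attained at a vertex.

The minimum is at (67/32, 17/32). Substituting into each constraint, equality holds for C1 and C4; the remaining constraints have slack.

C1 and C4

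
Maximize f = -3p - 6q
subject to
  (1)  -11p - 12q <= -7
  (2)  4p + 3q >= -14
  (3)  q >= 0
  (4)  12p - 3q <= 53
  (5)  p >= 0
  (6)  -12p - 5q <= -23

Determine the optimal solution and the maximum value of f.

p = 23/12, q = 0, maximum f = -23/4

Feasible corners and f = -3p - 6q:
  (53/12, 0) → f = -53/4
  (23/12, 0) → f = -23/4
  (0, 23/5) → f = -138/5
The feasible region is unbounded (it extends along (0, 1), (1, 4)), but f strictly decreases along every unbounded feasible direction, so there is no improving ray and the maximum is attained at a vertex.

The optimum lies where q = 0 and -12p - 5q = -23.
Solving simultaneously gives p = 23/12, q = 0.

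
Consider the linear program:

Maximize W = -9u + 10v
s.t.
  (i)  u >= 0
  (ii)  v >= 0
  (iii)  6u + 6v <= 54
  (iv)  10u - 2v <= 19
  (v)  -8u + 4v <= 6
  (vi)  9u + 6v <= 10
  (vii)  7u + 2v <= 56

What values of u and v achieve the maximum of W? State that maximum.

Feasible corners and W = -9u + 10v:
  (0, 0) → W = 0
  (0, 3/2) → W = 15
  (10/9, 0) → W = -10
  (1/21, 67/42) → W = 326/21

u = 1/21, v = 67/42, maximum W = 326/21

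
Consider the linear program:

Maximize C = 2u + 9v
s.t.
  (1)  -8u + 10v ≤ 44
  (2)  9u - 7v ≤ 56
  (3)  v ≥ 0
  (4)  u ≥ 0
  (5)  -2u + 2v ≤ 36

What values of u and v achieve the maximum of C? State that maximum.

Feasible corners and C = 2u + 9v:
  (434/17, 422/17) → C = 4666/17
  (0, 22/5) → C = 198/5
  (56/9, 0) → C = 112/9
  (0, 0) → C = 0

u = 434/17, v = 422/17, maximum C = 4666/17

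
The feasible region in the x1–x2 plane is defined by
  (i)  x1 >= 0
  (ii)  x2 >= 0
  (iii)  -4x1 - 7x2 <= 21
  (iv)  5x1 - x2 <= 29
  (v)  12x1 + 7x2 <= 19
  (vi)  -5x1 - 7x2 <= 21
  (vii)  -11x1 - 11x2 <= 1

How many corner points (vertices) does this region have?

Of the 21 pairwise boundary intersections, those satisfying every inequality are:
  (0, 0)
  (0, 19/7)
  (19/12, 0)

3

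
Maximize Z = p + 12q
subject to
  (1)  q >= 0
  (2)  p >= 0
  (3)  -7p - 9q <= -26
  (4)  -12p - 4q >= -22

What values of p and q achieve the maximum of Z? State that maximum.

Extreme points and Z = p + 12q:
  (0, 26/9) → Z = 104/3
  (0, 11/2) → Z = 66
  (47/40, 79/40) → Z = 199/8

The binding constraints are p = 0 and -12p - 4q = -22.
Solving simultaneously gives p = 0, q = 11/2.

p = 0, q = 11/2, maximum Z = 66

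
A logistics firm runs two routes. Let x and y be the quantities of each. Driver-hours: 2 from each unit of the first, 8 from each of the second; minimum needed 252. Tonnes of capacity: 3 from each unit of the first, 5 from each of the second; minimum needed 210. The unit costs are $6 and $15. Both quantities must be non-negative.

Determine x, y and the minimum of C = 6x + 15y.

x = 30, y = 24, minimum C = 540

Feasible corners and C = 6x + 15y:
  (0, 42) → C = 630
  (126, 0) → C = 756
  (30, 24) → C = 540
The feasible region is unbounded (it extends along (0, 1), (1, 0)), but C strictly increases along every unbounded feasible direction, so there is no improving ray and the minimum is attained at a vertex.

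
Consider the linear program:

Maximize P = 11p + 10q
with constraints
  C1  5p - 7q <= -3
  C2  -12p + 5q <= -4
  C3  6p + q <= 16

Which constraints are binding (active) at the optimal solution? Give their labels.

C2 and C3

Corner points and P = 11p + 10q:
  (43/59, 56/59) → P = 1033/59
  (109/47, 98/47) → P = 2179/47
  (2, 4) → P = 62

The maximum is at (2, 4). Substituting into each constraint, equality holds for C2 and C3; the remaining constraints have slack.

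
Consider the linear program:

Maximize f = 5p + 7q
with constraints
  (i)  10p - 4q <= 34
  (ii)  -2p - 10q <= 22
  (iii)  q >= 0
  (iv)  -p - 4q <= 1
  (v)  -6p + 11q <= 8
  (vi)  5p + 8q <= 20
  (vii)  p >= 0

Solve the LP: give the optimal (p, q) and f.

Feasible corners and f = 5p + 7q:
  (17/5, 0) → f = 17
  (88/25, 3/10) → f = 197/10
  (0, 0) → f = 0
  (156/103, 160/103) → f = 1900/103
  (0, 8/11) → f = 56/11

The optimum lies where 10p - 4q = 34 and 5p + 8q = 20.
Solving simultaneously gives p = 88/25, q = 3/10.

p = 88/25, q = 3/10, maximum f = 197/10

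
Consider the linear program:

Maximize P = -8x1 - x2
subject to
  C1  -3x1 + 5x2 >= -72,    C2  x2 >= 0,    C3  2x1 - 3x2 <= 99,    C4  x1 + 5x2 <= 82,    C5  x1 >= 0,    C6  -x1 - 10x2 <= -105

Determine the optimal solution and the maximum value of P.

x1 = 0, x2 = 21/2, maximum P = -21/2

Feasible corners and P = -8x1 - x2:
  (77/2, 87/10) → P = -3167/10
  (249/7, 243/35) → P = -10203/35
  (0, 82/5) → P = -82/5
  (0, 21/2) → P = -21/2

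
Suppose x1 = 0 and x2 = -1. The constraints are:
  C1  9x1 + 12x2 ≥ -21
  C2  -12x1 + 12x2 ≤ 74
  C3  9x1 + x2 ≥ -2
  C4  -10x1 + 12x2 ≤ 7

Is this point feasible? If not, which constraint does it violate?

C1: -12 ≥ -21 ✓
C2: -12 ≤ 74 ✓
C3: -1 ≥ -2 ✓
C4: -12 ≤ 7 ✓

feasible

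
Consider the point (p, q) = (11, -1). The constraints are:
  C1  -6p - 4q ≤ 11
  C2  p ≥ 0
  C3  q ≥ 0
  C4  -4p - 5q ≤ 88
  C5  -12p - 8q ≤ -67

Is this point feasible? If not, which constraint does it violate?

Constraint C3: q = -1, which is not ≥ 0. All other constraints are satisfied.

not feasible — violates C3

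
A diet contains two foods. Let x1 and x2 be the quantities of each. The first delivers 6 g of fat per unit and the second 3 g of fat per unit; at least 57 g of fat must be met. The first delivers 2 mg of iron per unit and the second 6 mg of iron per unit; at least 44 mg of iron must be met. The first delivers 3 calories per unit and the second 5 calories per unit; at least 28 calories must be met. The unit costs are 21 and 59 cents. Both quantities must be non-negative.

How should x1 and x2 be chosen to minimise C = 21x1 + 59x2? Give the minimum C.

Feasible corners and C = 21x1 + 59x2:
  (0, 19) → C = 1121
  (22, 0) → C = 462
  (7, 5) → C = 442
The feasible region is unbounded (it extends along (0, 1), (1, 0)), but C strictly increases along every unbounded feasible direction, so there is no improving ray and the minimum is attained at a vertex.

At the optimal vertex, 6x1 + 3x2 = 57 and 2x1 + 6x2 = 44.
Solving simultaneously gives x1 = 7, x2 = 5.

x1 = 7, x2 = 5, minimum C = 442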